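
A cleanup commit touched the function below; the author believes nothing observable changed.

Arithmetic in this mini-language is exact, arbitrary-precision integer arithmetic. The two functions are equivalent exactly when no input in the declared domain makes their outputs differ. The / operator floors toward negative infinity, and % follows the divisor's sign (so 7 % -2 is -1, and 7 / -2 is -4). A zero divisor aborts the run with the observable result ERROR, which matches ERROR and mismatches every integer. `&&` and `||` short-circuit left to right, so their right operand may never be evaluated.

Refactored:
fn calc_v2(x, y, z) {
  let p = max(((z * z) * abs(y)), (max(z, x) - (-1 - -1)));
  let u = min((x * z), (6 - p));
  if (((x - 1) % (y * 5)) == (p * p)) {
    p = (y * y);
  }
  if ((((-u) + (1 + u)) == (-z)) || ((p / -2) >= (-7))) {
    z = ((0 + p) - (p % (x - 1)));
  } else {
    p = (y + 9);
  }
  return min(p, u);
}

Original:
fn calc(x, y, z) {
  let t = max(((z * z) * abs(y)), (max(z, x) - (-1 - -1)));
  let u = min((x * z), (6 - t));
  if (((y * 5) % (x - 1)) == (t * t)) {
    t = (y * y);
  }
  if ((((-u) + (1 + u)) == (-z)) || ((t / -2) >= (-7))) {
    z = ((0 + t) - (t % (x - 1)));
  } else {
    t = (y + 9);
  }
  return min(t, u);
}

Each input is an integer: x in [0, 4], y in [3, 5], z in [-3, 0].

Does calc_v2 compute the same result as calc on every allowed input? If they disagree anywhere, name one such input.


The rewrite breaks on x=1, y=3, z=-3, where the results are ERROR and -21.
calc: t = 27; u = -21; division by zero -> ERROR
calc_v2: p = 27; u = -21; (((x - 1) % (y * 5)) == (p * p)) -> false; ((((-u) + (1 + u)) == (-z)) || ((p / -2) >= (-7))) -> false; p = 12; return -21
verdict: not equivalent; witness: x=1, y=3, z=-3


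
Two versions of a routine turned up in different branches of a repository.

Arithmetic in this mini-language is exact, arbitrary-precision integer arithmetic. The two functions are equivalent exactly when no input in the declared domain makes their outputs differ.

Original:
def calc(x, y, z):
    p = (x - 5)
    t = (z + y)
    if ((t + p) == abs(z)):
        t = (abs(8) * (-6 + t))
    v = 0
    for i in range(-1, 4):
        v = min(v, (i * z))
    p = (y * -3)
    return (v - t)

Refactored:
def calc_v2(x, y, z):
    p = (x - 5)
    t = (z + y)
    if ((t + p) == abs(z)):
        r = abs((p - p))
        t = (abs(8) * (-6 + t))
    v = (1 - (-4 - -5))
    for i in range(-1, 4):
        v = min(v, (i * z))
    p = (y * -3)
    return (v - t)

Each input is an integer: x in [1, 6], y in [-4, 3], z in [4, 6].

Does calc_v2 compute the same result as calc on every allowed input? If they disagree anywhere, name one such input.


Changes here: local variable names differ; also constant usage differs; also arithmetic usage differs; also min/max/abs usage differs; also statement counts differ; the full 144-point sweep finds no disagreement.
verdict: equivalent


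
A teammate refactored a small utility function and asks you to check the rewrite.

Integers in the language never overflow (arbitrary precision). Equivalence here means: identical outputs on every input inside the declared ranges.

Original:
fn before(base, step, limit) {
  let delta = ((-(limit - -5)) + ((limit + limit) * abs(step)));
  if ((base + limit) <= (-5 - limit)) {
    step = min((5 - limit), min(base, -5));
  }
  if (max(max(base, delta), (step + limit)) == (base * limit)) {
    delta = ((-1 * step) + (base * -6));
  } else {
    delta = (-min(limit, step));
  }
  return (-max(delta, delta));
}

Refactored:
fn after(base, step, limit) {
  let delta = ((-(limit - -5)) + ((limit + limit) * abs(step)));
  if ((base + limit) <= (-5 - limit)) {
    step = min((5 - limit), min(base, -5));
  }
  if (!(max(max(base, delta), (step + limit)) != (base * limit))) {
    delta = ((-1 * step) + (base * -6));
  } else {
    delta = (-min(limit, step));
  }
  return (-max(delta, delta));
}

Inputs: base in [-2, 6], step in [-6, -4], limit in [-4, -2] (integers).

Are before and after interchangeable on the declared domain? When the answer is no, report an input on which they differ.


The two are interchangeable: comparison usage differs, and boolean connective usage differs, and every declared input agrees.
As a probe, take base=5, step=-6, limit=-4: before runs delta becomes -49; next ((base + limit) <= (-5 - limit)) evaluates to false; next (max(max(base, delta), (step + limit)) == (base * limit)) evaluates to false; next delta becomes 6; next final value -6; after runs delta becomes -49; next ((base + limit) <= (-5 - limit)) evaluates to false; next (!(max(max(base, delta), (step + limit)) != (base * limit))) evaluates to false; next delta becomes 6; next final value -6; both end at -6.
Every one of the 81 inputs gives matching results.
verdict: equivalent


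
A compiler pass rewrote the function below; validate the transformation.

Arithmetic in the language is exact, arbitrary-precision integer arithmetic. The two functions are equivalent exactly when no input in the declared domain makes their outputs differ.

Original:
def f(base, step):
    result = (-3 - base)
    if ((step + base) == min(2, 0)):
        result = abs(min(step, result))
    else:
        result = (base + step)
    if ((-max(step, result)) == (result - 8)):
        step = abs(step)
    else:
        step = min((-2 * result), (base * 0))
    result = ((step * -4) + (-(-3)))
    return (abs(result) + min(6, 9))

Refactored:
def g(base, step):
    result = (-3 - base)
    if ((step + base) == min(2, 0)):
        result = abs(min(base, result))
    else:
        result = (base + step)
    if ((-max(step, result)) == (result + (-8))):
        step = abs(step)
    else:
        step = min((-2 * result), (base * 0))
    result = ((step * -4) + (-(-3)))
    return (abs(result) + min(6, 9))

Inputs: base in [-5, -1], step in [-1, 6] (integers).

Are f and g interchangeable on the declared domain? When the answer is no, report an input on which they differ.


Consider the input base=-5, step=5.
f: result becomes 2; next ((step + base) == min(2, 0)) evaluates to true; next result becomes 2; next ((-max(step, result)) == (result - 8)) evaluates to false; next step becomes -4; next result becomes 19; next final value 25
g: result becomes 2; next ((step + base) == min(2, 0)) evaluates to true; next result becomes 5; next ((-max(step, result)) == (result + (-8))) evaluates to false; next step becomes -10; next result becomes 43; next final value 49
25 against 49: the behavior changed.
verdict: not equivalent; witness: base=-5, step=5


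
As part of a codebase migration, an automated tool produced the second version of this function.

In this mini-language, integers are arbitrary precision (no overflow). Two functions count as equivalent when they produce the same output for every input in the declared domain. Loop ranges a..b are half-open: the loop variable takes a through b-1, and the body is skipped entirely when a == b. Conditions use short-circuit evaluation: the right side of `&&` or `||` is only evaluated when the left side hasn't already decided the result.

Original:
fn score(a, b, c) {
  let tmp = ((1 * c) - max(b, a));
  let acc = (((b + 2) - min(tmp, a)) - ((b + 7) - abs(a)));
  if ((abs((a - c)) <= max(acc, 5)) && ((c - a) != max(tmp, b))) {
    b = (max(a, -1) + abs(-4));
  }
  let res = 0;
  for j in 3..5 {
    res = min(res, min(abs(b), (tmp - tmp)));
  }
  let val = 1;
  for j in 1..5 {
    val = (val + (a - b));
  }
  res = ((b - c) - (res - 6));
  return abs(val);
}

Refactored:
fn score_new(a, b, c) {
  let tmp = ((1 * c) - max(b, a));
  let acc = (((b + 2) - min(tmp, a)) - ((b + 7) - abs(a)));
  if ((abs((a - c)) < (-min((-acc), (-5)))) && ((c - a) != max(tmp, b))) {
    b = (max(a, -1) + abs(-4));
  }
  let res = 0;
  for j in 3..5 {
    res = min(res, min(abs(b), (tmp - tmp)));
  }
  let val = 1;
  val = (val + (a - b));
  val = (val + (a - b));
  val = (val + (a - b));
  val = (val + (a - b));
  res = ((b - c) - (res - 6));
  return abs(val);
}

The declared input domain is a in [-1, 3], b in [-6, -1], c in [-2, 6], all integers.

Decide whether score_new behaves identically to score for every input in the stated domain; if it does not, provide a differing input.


There is a counterexample at a=3, b=-4, c=-2: 15 on one side, 29 on the other.
score: tmp := -5 | acc := 3 | ((abs((a - c)) <= max(acc, 5)) && ((c - a) != max(tmp, b))): true | b := 7 | res := 0 | iter j=3: | res := 0 | iter j=4: | res := 0 | val := 1 | iter j=1: | val := -3 | iter j=2: | val := -7 | iter j=3: | val := -11 | iter j=4: | val := -15 | res := 15 | result 15
score_new: tmp := -5 | acc := 3 | ((abs((a - c)) < (-min((-acc), (-5)))) && ((c - a) != max(tmp, b))): false | res := 0 | iter j=3: | res := 0 | iter j=4: | res := 0 | val := 1 | val := 8 | val := 15 | val := 22 | val := 29 | res := 4 | result 29
verdict: not equivalent; witness: a=3, b=-4, c=-2


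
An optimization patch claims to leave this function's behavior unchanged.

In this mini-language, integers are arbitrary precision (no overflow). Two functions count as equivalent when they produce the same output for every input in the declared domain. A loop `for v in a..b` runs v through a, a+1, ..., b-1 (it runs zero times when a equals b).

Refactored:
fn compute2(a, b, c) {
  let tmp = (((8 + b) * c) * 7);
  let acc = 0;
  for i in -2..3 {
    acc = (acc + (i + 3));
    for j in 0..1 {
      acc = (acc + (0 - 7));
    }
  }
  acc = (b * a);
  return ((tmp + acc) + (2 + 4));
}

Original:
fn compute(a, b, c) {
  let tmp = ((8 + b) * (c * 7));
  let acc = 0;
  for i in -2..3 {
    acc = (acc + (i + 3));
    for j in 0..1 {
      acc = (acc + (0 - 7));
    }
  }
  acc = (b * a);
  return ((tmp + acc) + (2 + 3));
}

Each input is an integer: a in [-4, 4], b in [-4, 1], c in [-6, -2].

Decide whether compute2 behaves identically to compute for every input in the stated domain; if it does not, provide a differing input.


Consider the input a=-4, b=-4, c=-6.
compute: tmp becomes -168; next acc becomes 0; next at i=-2:; next acc becomes 1; next at j=0:; next acc becomes -6; next at i=-1:; next acc becomes -4; next at j=0:; next acc becomes -11; next at i=0:; next acc becomes -8; next at j=0:; next acc becomes -15; next at i=1:; next acc becomes -11; next at j=0:; next acc becomes -18; next at i=2:; next acc becomes -13; next at j=0:; next acc becomes -20; next acc becomes 16; next final value -147
compute2: tmp becomes -168; next acc becomes 0; next at i=-2:; next acc becomes 1; next at j=0:; next acc becomes -6; next at i=-1:; next acc becomes -4; next at j=0:; next acc becomes -11; next at i=0:; next acc becomes -8; next at j=0:; next acc becomes -15; next at i=1:; next acc becomes -11; next at j=0:; next acc becomes -18; next at i=2:; next acc becomes -13; next at j=0:; next acc becomes -20; next acc becomes 16; next final value -146
-147 != -146, so the rewrite changes behavior.
verdict: not equivalent; witness: a=-4, b=-4, c=-6


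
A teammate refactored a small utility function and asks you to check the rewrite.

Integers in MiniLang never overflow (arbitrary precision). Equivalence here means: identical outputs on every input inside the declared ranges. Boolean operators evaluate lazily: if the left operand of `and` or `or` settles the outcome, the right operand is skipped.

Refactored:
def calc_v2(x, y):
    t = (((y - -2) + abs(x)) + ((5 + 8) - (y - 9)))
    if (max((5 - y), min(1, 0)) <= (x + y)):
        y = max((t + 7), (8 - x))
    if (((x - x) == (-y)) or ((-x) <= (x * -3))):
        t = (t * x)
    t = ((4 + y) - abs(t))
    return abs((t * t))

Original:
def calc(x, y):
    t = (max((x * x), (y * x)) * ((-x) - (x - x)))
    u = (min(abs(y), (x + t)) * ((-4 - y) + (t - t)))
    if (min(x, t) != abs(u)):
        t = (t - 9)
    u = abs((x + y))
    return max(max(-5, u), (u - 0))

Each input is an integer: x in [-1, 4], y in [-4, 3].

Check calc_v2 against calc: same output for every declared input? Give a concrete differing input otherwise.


Take x=-1, y=-4.
calc: t becomes 4; next u becomes 0; next (min(x, t) != abs(u)) evaluates to true; next t becomes -5; next u becomes 5; next final value 5
calc_v2: t becomes 25; next (max((5 - y), min(1, 0)) <= (x + y)) evaluates to false; next (((x - x) == (-y)) or ((-x) <= (x * -3))) evaluates to true; next t becomes -25; next t becomes -25; next final value 625
5 != 625, so the rewrite changes behavior.
verdict: not equivalent; witness: x=-1, y=-4


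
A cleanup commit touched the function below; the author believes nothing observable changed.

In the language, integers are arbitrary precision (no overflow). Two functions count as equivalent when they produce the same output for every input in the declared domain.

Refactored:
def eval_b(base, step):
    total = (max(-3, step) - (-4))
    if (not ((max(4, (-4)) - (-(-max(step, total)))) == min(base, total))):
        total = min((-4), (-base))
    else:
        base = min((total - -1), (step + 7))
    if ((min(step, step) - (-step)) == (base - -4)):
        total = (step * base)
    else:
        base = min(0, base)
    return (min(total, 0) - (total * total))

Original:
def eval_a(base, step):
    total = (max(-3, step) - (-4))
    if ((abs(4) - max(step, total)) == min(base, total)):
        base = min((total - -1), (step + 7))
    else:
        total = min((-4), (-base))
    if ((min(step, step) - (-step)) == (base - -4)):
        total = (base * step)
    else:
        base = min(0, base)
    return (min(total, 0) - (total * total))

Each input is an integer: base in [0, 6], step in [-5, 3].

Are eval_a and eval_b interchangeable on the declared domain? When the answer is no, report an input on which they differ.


The two are interchangeable: constant usage differs; and min/max/abs usage differs; and boolean connective usage differs, and every declared input agrees.
Spot check at base=4, step=-3 — eval_a: total=1, then ((abs(4) - max(step, total)) == min(base, total)) is false, then total=-4, then ((min(step, step) - (-step)) == (base - -4)) is false, then base=0, then returns -20. eval_b: total=1, then (not ((max(4, (-4)) - (-(-max(step, total)))) == min(base, total))) is true, then total=-4, then ((min(step, step) - (-step)) == (base - -4)) is false, then base=0, then returns -20. Both give -20.
Across all 63 domain points the two functions coincide.
verdict: equivalent


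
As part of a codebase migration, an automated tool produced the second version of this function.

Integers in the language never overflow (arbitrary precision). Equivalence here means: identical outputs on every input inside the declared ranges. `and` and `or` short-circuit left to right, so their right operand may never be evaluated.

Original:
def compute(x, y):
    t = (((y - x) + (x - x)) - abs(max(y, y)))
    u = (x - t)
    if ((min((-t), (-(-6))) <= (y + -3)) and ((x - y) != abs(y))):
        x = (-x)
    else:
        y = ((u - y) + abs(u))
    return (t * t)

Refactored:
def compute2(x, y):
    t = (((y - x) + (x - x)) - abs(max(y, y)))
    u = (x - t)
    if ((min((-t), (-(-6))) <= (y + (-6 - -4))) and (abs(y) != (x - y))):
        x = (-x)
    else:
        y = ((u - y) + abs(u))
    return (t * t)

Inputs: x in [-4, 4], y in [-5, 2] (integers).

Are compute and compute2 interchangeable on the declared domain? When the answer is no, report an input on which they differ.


Equivalent. The edit looks behavioral (`-3` became `-4`), but over these ranges it never changes the outcome.
An exhaustive pass over the 72 declared inputs shows identical outputs.
One worked example (x=2, y=-5) — compute: t=-12, then u=14, then ((min((-t), (-(-6))) <= (y + -3)) and ((x - y) != abs(y))) is false, then y=33, then returns 144; compute2: t=-12, then u=14, then ((min((-t), (-(-6))) <= (y + (-6 - -4))) and (abs(y) != (x - y))) is false, then y=33, then returns 144; agreement on 144.
verdict: equivalent


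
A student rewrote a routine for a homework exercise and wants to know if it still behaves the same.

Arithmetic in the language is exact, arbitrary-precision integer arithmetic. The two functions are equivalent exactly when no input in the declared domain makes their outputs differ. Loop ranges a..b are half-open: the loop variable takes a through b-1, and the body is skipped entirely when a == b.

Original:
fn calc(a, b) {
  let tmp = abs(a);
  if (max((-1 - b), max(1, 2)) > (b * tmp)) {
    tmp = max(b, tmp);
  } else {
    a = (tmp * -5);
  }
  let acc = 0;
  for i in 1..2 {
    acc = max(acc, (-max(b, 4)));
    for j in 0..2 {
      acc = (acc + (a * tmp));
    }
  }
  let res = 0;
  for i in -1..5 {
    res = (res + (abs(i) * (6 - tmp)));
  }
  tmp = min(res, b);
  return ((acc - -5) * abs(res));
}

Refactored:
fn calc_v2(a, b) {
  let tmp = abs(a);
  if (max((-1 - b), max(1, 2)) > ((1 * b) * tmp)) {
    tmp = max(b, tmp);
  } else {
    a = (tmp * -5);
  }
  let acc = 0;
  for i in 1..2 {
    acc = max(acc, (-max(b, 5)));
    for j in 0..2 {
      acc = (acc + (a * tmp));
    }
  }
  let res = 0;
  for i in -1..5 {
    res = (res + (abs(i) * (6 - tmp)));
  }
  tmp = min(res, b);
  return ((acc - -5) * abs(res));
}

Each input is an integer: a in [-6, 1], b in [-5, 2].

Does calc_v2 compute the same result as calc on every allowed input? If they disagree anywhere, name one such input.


The suspicious edit (`4` became `5`) never changes the result for any input inside the declared domain.
Spot check at a=-1, b=-3 — calc: tmp := 1 | (max((-1 - b), max(1, 2)) > (b * tmp)): true | tmp := 1 | acc := 0 | iter i=1: | acc := 0 | iter j=0: | acc := -1 | iter j=1: | acc := -2 | res := 0 | iter i=-1: | res := 5 | iter i=0: | res := 5 | iter i=1: | res := 10 | iter i=2: | res := 20 | iter i=3: | res := 35 | iter i=4: | res := 55 | tmp := -3 | result 165. calc_v2: tmp := 1 | (max((-1 - b), max(1, 2)) > ((1 * b) * tmp)): true | tmp := 1 | acc := 0 | iter i=1: | acc := 0 | iter j=0: | acc := -1 | iter j=1: | acc := -2 | res := 0 | iter i=-1: | res := 5 | iter i=0: | res := 5 | iter i=1: | res := 10 | iter i=2: | res := 20 | iter i=3: | res := 35 | iter i=4: | res := 55 | tmp := -3 | result 165. Both give 165.
Across all 64 domain points the two functions coincide.
verdict: equivalent


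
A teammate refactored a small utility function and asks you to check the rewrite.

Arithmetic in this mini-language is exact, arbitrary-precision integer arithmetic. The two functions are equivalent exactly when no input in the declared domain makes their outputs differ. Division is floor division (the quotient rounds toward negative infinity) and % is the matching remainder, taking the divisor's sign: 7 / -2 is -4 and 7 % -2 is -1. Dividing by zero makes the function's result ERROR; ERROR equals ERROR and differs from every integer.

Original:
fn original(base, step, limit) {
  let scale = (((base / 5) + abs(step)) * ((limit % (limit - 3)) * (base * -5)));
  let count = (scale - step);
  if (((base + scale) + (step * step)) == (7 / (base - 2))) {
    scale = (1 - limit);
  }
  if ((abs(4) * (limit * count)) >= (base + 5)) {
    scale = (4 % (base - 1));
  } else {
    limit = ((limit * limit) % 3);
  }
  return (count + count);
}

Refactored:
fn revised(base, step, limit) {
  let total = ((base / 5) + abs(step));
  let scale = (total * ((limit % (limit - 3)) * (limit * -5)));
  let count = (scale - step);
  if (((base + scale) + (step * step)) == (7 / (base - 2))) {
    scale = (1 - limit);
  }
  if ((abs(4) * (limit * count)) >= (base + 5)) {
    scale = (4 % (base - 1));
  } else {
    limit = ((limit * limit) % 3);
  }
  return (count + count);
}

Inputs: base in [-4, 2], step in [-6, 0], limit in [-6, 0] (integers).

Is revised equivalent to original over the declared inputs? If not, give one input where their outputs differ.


Try base=-4, step=-6, limit=-6.
original: scale := -600 | count := -594 | (((base + scale) + (step * step)) == (7 / (base - 2))): false | ((abs(4) * (limit * count)) >= (base + 5)): true | scale := -1 | result -1188
revised: total := 5 | scale := -900 | count := -894 | (((base + scale) + (step * step)) == (7 / (base - 2))): false | ((abs(4) * (limit * count)) >= (base + 5)): true | scale := -1 | result -1788
-1188 against -1788: the behavior changed.
verdict: not equivalent; witness: base=-4, step=-6, limit=-6


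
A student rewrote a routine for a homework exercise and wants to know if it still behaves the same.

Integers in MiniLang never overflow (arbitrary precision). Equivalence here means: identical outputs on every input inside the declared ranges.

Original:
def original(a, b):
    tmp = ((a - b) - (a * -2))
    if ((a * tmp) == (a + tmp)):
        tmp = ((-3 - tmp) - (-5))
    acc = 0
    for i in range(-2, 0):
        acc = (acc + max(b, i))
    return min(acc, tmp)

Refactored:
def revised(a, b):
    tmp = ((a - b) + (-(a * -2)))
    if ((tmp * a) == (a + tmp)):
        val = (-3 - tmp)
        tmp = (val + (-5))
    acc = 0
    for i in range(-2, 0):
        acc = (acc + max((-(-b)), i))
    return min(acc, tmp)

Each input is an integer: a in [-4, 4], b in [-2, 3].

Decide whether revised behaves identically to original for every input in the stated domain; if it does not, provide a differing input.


There is a counterexample at a=0, b=0: 0 on one side, -8 on the other.
original: tmp=0, then ((a * tmp) == (a + tmp)) is true, then tmp=2, then acc=0, then (i=-2), then acc=0, then (i=-1), then acc=0, then returns 0
revised: tmp=0, then ((tmp * a) == (a + tmp)) is true, then val=-3, then tmp=-8, then acc=0, then (i=-2), then acc=0, then (i=-1), then acc=0, then returns -8
verdict: not equivalent; witness: a=0, b=0


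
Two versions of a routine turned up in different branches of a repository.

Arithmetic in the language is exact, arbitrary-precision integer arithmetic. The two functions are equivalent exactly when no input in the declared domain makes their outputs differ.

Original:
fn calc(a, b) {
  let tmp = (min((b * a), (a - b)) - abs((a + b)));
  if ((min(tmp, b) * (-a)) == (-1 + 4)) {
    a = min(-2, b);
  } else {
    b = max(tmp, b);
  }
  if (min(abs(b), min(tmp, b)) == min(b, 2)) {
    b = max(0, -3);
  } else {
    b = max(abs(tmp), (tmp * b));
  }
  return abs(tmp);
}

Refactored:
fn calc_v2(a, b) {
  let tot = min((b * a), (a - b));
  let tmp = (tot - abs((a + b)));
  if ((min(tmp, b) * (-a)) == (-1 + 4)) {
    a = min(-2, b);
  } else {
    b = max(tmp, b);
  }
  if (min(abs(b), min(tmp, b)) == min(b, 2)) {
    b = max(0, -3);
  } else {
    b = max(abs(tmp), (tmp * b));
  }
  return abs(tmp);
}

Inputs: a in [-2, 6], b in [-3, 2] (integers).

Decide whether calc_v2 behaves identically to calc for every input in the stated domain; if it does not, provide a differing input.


Equivalent — the differences include local variable names differ; and statement counts differ, yet no declared input distinguishes the two.
Spot check at a=3, b=2 — calc: tmp := -4 | ((min(tmp, b) * (-a)) == (-1 + 4)): false | b := 2 | (min(abs(b), min(tmp, b)) == min(b, 2)): false | b := 4 | result 4. calc_v2: tot := 1 | tmp := -4 | ((min(tmp, b) * (-a)) == (-1 + 4)): false | b := 2 | (min(abs(b), min(tmp, b)) == min(b, 2)): false | b := 4 | result 4. Both give 4.
Checked all 54 inputs in the declared domain: the outputs agree on every one.
verdict: equivalent


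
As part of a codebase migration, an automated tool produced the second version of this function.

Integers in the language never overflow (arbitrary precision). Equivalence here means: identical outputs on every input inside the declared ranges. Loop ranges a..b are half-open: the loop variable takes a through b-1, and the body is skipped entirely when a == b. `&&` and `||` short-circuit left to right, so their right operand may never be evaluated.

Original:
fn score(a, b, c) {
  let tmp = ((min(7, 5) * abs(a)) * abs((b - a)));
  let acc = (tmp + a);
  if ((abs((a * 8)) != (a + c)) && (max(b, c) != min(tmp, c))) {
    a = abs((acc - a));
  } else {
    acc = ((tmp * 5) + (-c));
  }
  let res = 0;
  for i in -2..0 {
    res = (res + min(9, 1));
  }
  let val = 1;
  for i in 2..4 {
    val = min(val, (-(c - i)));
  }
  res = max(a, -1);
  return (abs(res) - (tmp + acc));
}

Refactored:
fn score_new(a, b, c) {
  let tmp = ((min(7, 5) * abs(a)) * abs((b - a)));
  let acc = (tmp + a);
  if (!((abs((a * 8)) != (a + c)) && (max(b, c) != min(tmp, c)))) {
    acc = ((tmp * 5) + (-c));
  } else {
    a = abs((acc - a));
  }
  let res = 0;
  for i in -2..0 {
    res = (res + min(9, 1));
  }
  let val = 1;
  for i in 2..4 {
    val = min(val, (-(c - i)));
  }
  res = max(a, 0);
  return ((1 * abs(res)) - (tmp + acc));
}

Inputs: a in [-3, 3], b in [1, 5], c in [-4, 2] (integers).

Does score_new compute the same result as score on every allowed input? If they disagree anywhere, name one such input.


Take a=-3, b=1, c=1.
score: tmp becomes 60; next acc becomes 57; next ((abs((a * 8)) != (a + c)) && (max(b, c) != min(tmp, c))) evaluates to false; next acc becomes 299; next res becomes 0; next at i=-2:; next res becomes 1; next at i=-1:; next res becomes 2; next val becomes 1; next at i=2:; next val becomes 1; next at i=3:; next val becomes 1; next res becomes -1; next final value -358
score_new: tmp becomes 60; next acc becomes 57; next (!((abs((a * 8)) != (a + c)) && (max(b, c) != min(tmp, c)))) evaluates to true; next acc becomes 299; next res becomes 0; next at i=-2:; next res becomes 1; next at i=-1:; next res becomes 2; next val becomes 1; next at i=2:; next val becomes 1; next at i=3:; next val becomes 1; next res becomes 0; next final value -359
-358 against -359: the behavior changed.
verdict: not equivalent; witness: a=-3, b=1, c=1


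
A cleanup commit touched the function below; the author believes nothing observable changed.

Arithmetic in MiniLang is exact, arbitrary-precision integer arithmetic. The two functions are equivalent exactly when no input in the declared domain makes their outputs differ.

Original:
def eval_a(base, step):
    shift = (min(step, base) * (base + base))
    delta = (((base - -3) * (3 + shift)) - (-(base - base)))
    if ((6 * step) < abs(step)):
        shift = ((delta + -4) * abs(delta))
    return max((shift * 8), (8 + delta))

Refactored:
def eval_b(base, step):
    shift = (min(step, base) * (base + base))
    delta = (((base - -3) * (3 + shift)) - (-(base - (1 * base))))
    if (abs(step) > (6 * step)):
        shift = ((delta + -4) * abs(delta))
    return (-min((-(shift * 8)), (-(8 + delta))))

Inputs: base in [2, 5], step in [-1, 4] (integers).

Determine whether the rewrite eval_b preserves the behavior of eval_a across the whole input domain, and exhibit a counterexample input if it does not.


This is a faithful refactor — arithmetic usage differs, plus comparison usage differs, plus min/max/abs usage differs, plus constant usage differs, but the computed results match everywhere.
Spot check at base=3, step=4 — eval_a: shift=18, then delta=126, then ((6 * step) < abs(step)) is false, then returns 144. eval_b: shift=18, then delta=126, then (abs(step) > (6 * step)) is false, then returns 144. Both give 144.
Sweeping the whole domain (24 inputs) finds no disagreement.
verdict: equivalent


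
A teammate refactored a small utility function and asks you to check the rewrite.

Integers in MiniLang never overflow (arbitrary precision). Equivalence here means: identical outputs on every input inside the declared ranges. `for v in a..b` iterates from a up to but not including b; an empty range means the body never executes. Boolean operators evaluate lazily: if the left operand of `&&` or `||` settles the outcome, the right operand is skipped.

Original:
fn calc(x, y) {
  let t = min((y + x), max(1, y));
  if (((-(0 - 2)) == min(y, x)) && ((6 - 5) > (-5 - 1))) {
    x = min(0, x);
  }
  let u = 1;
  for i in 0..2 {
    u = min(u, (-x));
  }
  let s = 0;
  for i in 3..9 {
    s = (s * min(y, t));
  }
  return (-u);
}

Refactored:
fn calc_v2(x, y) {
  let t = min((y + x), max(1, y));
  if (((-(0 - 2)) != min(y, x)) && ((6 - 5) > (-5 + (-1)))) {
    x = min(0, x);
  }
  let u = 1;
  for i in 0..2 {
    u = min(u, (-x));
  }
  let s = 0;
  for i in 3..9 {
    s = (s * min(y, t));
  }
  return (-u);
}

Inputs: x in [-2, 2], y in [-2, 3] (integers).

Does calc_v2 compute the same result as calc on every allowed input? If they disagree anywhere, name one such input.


Evaluate both at x=1, y=-2.
calc: t=-1, then (((-(0 - 2)) == min(y, x)) && ((6 - 5) > (-5 - 1))) is false, then u=1, then (i=0), then u=-1, then (i=1), then u=-1, then s=0, then (i=3), then s=0, then (i=4), then s=0, then (i=5), then s=0, then (i=6), then s=0, then (i=7), then s=0, then (i=8), then s=0, then returns 1
calc_v2: t=-1, then (((-(0 - 2)) != min(y, x)) && ((6 - 5) > (-5 + (-1)))) is true, then x=0, then u=1, then (i=0), then u=0, then (i=1), then u=0, then s=0, then (i=3), then s=0, then (i=4), then s=0, then (i=5), then s=0, then (i=6), then s=0, then (i=7), then s=0, then (i=8), then s=0, then returns 0
1 and 0 differ, so these are not the same function on this domain.
verdict: not equivalent; witness: x=1, y=-2


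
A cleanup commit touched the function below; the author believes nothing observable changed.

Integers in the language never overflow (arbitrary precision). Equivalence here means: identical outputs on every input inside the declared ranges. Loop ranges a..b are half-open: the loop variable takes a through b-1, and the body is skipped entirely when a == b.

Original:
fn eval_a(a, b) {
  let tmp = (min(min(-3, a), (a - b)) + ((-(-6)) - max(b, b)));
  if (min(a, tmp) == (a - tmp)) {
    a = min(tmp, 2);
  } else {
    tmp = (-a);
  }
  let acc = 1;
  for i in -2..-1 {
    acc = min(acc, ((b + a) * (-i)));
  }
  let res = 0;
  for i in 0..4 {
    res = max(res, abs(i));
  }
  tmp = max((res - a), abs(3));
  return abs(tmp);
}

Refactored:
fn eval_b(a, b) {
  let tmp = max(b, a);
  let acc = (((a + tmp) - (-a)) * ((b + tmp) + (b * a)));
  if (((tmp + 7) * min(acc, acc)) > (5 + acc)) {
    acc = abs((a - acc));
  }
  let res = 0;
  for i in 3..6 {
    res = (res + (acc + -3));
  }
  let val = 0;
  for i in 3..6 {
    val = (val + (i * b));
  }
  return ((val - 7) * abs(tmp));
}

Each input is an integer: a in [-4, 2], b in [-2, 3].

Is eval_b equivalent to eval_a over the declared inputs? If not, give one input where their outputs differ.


Run the pair on a=-4, b=-2.
eval_a: tmp = 4; (min(a, tmp) == (a - tmp)) -> false; tmp = 4; acc = 1; [i=-2]; acc = -12; res = 0; [i=0]; res = 0; [i=1]; res = 1; [i=2]; res = 2; [i=3]; res = 3; tmp = 7; return 7
eval_b: tmp = -2; acc = -40; (((tmp + 7) * min(acc, acc)) > (5 + acc)) -> false; res = 0; [i=3]; res = -43; [i=4]; res = -86; [i=5]; res = -129; val = 0; [i=3]; val = -6; [i=4]; val = -14; [i=5]; val = -24; return -62
7 vs -62 — the two versions disagree here.
verdict: not equivalent; witness: a=-4, b=-2


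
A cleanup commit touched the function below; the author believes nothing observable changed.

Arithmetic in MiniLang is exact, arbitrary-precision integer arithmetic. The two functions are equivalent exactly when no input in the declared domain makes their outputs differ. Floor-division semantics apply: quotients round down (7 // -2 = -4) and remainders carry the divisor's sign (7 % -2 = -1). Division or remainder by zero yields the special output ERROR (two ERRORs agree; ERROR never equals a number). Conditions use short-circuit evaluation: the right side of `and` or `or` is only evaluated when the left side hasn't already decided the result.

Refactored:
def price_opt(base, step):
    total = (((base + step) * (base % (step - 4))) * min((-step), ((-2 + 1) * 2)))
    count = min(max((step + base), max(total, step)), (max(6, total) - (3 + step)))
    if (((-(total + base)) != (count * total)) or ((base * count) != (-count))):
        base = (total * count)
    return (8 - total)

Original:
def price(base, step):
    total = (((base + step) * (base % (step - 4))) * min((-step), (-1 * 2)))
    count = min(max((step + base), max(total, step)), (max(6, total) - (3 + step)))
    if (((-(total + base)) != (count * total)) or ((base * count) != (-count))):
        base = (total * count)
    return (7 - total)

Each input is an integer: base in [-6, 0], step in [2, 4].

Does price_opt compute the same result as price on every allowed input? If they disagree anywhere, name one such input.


Consider the input base=-6, step=2.
price: total becomes 0; next count becomes 1; next (((-(total + base)) != (count * total)) or ((base * count) != (-count))) evaluates to true; next base becomes 0; next final value 7
price_opt: total becomes 0; next count becomes 1; next (((-(total + base)) != (count * total)) or ((base * count) != (-count))) evaluates to true; next base becomes 0; next final value 8
7 vs 8 — the two versions disagree here.
verdict: not equivalent; witness: base=-6, step=2


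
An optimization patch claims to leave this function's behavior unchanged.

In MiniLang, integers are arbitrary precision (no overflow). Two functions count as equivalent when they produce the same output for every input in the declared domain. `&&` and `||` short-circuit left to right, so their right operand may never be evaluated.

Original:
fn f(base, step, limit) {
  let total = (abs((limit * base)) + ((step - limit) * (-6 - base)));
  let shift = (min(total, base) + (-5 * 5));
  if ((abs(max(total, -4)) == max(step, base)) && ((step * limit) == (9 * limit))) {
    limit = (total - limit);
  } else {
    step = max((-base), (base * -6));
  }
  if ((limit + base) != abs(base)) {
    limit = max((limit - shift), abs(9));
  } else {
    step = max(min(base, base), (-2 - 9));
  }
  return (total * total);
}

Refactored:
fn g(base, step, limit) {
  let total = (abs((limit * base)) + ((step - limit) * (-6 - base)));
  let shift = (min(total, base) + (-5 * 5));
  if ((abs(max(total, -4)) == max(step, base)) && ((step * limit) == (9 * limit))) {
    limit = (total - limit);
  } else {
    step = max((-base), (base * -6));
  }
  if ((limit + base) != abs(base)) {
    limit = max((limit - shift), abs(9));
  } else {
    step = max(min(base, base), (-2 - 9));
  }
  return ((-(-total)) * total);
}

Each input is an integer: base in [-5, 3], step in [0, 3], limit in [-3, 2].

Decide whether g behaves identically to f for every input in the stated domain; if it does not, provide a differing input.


Comparing the listings, the differences include: same computation, different form.
One worked example (base=3, step=3, limit=-1) — f: total=-33, then shift=-58, then ((abs(max(total, -4)) == max(step, base)) && ((step * limit) == (9 * limit))) is false, then step=-3, then ((limit + base) != abs(base)) is true, then limit=57, then returns 1089; g: total=-33, then shift=-58, then ((abs(max(total, -4)) == max(step, base)) && ((step * limit) == (9 * limit))) is false, then step=-3, then ((limit + base) != abs(base)) is true, then limit=57, then returns 1089; agreement on 1089.
Every one of the 216 inputs gives matching results.
verdict: equivalent


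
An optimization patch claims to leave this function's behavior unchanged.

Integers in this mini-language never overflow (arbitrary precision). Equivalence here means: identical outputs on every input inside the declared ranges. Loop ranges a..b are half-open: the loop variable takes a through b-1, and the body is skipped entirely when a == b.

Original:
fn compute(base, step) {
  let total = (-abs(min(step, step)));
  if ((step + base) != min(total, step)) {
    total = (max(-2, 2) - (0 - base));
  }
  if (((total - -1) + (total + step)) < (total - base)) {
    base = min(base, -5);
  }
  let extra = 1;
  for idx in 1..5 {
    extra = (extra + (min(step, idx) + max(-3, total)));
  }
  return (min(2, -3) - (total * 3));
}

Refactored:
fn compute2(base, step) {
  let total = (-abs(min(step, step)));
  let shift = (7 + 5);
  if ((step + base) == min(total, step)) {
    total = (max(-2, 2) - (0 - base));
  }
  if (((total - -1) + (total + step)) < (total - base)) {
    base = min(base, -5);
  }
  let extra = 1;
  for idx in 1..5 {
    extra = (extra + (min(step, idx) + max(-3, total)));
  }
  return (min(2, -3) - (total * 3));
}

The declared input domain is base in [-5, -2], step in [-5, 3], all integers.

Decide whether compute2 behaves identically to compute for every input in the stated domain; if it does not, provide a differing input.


Try base=-5, step=-5.
compute: total := -5 | ((step + base) != min(total, step)): true | total := -3 | (((total - -1) + (total + step)) < (total - base)): true | base := -5 | extra := 1 | iter idx=1: | extra := -7 | iter idx=2: | extra := -15 | iter idx=3: | extra := -23 | iter idx=4: | extra := -31 | result 6
compute2: total := -5 | shift := 12 | ((step + base) == min(total, step)): false | (((total - -1) + (total + step)) < (total - base)): true | base := -5 | extra := 1 | iter idx=1: | extra := -7 | iter idx=2: | extra := -15 | iter idx=3: | extra := -23 | iter idx=4: | extra := -31 | result 12
6 against 12: the behavior changed.
verdict: not equivalent; witness: base=-5, step=-5


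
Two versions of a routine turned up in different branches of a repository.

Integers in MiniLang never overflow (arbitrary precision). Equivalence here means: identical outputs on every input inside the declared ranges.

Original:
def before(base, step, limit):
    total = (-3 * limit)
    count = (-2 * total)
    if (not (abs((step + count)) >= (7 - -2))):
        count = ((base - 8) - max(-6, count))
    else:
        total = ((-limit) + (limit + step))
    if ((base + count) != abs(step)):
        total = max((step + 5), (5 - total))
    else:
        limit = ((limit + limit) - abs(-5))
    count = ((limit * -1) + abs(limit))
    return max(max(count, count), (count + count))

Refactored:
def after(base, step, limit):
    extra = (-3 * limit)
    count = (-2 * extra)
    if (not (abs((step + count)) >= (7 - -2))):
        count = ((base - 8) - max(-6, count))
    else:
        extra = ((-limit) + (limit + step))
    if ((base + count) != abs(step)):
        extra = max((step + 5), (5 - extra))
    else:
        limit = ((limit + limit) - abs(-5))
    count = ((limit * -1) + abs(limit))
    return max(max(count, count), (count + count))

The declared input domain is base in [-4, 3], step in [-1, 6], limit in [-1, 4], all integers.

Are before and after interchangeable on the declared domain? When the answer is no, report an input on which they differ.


Changes here: local variable names differ; the full 384-point sweep finds no disagreement.
verdict: equivalent


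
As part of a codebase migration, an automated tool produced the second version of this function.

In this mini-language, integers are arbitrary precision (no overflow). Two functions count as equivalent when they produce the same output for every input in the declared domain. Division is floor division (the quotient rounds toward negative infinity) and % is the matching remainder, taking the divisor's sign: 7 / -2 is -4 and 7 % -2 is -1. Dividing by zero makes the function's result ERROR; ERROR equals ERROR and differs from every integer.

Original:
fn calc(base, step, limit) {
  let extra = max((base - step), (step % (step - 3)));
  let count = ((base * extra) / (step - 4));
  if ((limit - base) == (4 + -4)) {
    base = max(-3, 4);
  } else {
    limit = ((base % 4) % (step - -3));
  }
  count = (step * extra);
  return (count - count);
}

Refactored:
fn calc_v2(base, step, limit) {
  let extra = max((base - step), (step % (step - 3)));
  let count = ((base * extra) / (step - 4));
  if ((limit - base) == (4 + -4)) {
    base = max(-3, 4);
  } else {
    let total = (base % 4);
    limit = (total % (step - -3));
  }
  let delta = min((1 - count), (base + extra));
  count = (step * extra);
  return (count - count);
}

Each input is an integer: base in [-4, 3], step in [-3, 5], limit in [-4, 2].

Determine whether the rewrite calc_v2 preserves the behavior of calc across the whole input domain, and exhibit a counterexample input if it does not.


Comparing the listings, the differences include: min/max/abs usage differs; statement counts differ; local variable names differ; arithmetic usage differs; constant usage differs.
Tracing base=0, step=-1, limit=-1: calc: extra = 1; count = 0; ((limit - base) == (4 + -4)) -> false; limit = 0; count = -1; return 0 | calc_v2: extra = 1; count = 0; ((limit - base) == (4 + -4)) -> false; total = 0; limit = 0; delta = 1; count = -1; return 0 — matching result 0.
An exhaustive pass over the 504 declared inputs shows identical outputs.
verdict: equivalent
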